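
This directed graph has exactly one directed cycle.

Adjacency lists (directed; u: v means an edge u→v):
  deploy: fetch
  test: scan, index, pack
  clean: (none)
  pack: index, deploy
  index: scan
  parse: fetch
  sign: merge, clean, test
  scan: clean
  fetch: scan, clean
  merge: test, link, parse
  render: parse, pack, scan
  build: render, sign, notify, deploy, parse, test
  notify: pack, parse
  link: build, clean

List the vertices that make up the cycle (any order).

DFS with gray/black marking from link:
link gray
  build gray
    render gray
      parse gray
        fetch gray
          scan gray
            clean gray
            clean black
          scan black
          fetch→clean: clean black — skip
        fetch black
      parse black
      pack gray
        index gray
          index→scan: scan black — skip
        index black
        deploy gray
          deploy→fetch: fetch black — skip
        deploy black
      pack black
      render→scan: scan black — skip
    render black
    sign gray
      merge gray
        test gray
          test→scan: scan black — skip
          test→index: index black — skip
          test→pack: pack black — skip
        test black
        merge→link: link is gray → back edge
Back edge closes the cycle link → build → sign → merge → link; its vertices are {link, sign, build, merge}.

link, sign, build, merge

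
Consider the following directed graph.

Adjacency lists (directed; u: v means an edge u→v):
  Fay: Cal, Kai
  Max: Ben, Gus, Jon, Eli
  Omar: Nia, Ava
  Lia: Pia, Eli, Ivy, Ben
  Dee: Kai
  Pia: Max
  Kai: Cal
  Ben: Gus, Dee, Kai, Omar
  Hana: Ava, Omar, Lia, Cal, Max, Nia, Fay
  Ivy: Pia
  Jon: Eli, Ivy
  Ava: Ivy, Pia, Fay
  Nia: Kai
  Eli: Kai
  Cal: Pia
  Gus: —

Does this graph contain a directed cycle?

DFS with white/gray/black marking, starting from Omar:
Omar gray
  Nia gray
    Kai gray
      Cal gray
        Pia gray
          Max gray
            Ben gray
              Gus gray
              Gus black
              Dee gray
                Dee→Kai: Kai is gray → back edge
Back edge found, so a cycle exists: Kai → Cal → Pia → Max → Ben → Dee → Kai.

Yes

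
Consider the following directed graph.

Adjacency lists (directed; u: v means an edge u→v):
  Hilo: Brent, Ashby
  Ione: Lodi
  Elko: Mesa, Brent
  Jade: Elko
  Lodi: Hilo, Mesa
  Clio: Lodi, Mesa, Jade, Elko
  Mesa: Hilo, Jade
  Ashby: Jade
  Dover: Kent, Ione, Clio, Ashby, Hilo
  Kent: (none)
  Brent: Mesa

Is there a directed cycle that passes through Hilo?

Yes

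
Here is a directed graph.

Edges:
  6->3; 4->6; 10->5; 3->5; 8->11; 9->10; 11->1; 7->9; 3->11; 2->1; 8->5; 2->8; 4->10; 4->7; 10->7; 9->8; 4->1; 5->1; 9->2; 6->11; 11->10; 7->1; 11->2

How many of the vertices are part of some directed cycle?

6

A vertex is on a directed cycle iff it belongs to a strongly connected component of size ≥ 2 (or has a self-loop).
The vertices on cycles are {2, 7, 8, 9, 10, 11} — 6 in total.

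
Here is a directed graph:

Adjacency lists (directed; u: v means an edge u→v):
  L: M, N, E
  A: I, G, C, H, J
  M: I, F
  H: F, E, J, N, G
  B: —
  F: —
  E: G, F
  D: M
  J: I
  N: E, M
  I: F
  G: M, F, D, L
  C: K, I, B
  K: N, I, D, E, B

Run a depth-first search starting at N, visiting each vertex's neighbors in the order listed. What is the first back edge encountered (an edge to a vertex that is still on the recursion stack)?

L->N

DFS from N (visiting each vertex's neighbors in the order listed); mark gray on enter, black on exit:
N gray
  E gray
    G gray
      M gray
        I gray
          F gray
          F black
        I black
        M→F: F black — skip
      M black
      G→F: F black — skip
      D gray
        D→M: M black — skip
      D black
      L gray
        L→M: M black — skip
        L→N: N is gray → back edge
First back edge: L → N.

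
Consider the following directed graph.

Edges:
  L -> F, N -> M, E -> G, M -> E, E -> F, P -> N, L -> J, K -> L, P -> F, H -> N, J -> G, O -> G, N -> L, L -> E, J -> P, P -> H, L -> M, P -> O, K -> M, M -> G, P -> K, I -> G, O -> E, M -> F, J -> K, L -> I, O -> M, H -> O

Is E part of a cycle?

E lies on a cycle iff there is a path from E back to itself.
Exploring from E, it never reaches itself; equivalently, its strongly connected component is a singleton.

No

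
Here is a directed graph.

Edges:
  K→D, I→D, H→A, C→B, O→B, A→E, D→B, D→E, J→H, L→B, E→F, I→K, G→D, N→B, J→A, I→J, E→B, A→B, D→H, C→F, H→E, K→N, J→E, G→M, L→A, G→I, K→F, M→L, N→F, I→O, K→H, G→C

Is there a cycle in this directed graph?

No

DFS with white/gray/black marking, starting from C:
C gray
  B gray
  B black
  F gray
  F black
C black
N gray
  N→F: F black — skip
  N→B: B black — skip
N black
G gray
  G→C: C black — skip
  D gray
    D→B: B black — skip
    E gray
      E→B: B black — skip
      E→F: F black — skip
    E black
    H gray
      A gray
        A→E: E black — skip
        A→B: B black — skip
      A black
      H→E: E black — skip
    H black
  D black
  M gray
    L gray
      L→B: B black — skip
      L→A: A black — skip
    L black
  M black
  I gray
    O gray
      O→B: B black — skip
    O black
    I→D: D black — skip
    J gray
      J→H: H black — skip
      J→A: A black — skip
      J→E: E black — skip
    J black
    K gray
      K→H: H black — skip
      K→F: F black — skip
      K→D: D black — skip
      K→N: N black — skip
    K black
  I black
G black
Every edge goes to a white or black vertex — no back edge, so the graph is acyclic.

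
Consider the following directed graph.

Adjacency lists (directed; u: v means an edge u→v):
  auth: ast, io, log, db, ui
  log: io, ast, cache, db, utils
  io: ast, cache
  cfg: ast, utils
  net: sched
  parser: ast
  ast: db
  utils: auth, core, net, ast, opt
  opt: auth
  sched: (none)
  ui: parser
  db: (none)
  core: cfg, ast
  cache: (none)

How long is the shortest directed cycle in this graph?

3

For each vertex v, BFS finds the shortest path from v back to v.
The shortest such closed walk is utils → core → cfg → utils, length 3.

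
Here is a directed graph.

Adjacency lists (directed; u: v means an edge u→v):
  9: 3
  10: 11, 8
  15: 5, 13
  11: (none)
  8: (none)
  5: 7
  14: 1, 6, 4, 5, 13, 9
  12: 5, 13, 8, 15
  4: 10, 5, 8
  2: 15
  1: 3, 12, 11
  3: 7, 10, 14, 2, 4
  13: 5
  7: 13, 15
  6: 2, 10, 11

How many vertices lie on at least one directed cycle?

8

A vertex is on a directed cycle iff it belongs to a strongly connected component of size ≥ 2 (or has a self-loop).
The vertices on cycles are {1, 3, 5, 7, 9, 13, 14, 15} — 8 in total.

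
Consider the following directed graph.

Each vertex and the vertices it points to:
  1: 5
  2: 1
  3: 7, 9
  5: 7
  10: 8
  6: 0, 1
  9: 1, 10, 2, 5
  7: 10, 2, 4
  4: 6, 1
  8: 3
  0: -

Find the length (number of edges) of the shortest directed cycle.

4

For each vertex v, BFS finds the shortest path from v back to v.
The shortest such closed walk is 3 → 7 → 10 → 8 → 3, length 4.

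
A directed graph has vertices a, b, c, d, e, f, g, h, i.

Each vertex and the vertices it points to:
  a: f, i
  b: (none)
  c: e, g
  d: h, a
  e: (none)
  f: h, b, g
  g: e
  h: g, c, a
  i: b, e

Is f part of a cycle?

f is on a cycle iff f can reach itself via ≥1 edge.
f → h → a → f — yes.

Yes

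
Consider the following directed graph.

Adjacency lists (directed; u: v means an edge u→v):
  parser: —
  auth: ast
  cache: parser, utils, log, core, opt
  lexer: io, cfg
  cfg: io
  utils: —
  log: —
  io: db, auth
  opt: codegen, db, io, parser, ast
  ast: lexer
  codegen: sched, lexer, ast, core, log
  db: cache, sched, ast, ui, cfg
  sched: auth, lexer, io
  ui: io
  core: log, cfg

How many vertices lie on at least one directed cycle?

A vertex is on a directed cycle iff it belongs to a strongly connected component of size ≥ 2 (or has a self-loop).
The vertices on cycles are {db, io, ui, ast, cfg, opt, auth, core, cache, lexer, sched, codegen} — 12 in total.

12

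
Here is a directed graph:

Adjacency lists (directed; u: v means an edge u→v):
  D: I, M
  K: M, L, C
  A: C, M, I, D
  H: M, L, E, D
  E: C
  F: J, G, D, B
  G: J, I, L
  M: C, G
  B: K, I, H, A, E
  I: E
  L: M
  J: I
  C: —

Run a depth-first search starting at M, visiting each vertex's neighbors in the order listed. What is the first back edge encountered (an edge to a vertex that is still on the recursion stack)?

L->M

DFS from M (visiting each vertex's neighbors in the order listed); mark gray on enter, black on exit:
M gray
  C gray
  C black
  G gray
    J gray
      I gray
        E gray
          E→C: C black — skip
        E black
      I black
    J black
    G→I: I black — skip
    L gray
      L→M: M is gray → back edge
First back edge: L → M.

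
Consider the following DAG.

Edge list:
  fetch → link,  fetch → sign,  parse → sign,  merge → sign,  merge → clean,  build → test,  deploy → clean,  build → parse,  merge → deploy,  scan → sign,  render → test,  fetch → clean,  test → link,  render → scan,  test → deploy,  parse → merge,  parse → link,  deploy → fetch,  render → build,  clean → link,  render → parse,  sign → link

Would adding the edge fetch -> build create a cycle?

Yes

Adding fetch→build creates a cycle iff build can already reach fetch.
Path from build: build → test → deploy → fetch.
So build → … → fetch → build is a cycle.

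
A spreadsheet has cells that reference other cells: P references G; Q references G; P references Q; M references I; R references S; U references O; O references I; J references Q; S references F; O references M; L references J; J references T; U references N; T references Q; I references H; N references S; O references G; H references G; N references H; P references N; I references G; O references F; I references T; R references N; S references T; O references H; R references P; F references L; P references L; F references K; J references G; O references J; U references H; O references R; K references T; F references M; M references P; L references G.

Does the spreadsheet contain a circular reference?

Yes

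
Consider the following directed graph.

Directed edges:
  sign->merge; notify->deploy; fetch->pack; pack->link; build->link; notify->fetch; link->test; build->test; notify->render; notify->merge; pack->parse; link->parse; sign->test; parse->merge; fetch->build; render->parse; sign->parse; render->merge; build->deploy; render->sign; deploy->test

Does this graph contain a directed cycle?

No

DFS with white/gray/black marking, starting from deploy:
deploy gray
  test gray
  test black
deploy black
pack gray
  parse gray
    merge gray
    merge black
  parse black
  link gray
    link→test: test black — skip
    link→parse: parse black — skip
  link black
pack black
render gray
  render→parse: parse black — skip
  render→merge: merge black — skip
  sign gray
    sign→test: test black — skip
    sign→merge: merge black — skip
    sign→parse: parse black — skip
  sign black
render black
notify gray
  notify→render: render black — skip
  fetch gray
    build gray
      build→test: test black — skip
      build→deploy: deploy black — skip
      build→link: link black — skip
    build black
    fetch→pack: pack black — skip
  fetch black
  notify→merge: merge black — skip
  notify→deploy: deploy black — skip
notify black
Every edge goes to a white or black vertex — no back edge, so the graph is acyclic.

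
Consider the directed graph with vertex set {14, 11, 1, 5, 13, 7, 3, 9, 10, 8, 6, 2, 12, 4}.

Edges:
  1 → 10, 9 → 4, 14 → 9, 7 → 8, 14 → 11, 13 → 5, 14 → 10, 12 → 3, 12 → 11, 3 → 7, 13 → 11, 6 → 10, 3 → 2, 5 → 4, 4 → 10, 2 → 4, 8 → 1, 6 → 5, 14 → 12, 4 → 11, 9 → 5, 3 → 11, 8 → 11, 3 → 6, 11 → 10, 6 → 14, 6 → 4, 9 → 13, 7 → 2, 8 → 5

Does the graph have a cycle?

Yes

DFS with white/gray/black marking, starting from 2:
2 gray
  4 gray
    10 gray
    10 black
    11 gray
      11→10: 10 black — skip
    11 black
  4 black
2 black
14 gray
  9 gray
    9→4: 4 black — skip
    5 gray
      5→4: 4 black — skip
    5 black
    13 gray
      13→5: 5 black — skip
      13→11: 11 black — skip
    13 black
  9 black
  12 gray
    12→11: 11 black — skip
    3 gray
      7 gray
        8 gray
          8→5: 5 black — skip
          8→11: 11 black — skip
          1 gray
            1→10: 10 black — skip
          1 black
        8 black
        7→2: 2 black — skip
      7 black
      6 gray
        6→10: 10 black — skip
        6→5: 5 black — skip
        6→14: 14 is gray → back edge
Back edge found, so a cycle exists: 14 → 12 → 3 → 6 → 14.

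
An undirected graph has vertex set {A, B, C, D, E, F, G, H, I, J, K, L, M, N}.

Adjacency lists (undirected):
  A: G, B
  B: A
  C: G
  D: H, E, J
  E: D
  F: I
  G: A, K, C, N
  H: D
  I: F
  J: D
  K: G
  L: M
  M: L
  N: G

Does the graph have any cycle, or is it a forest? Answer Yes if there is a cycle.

DFS, tracking each vertex's parent; an edge to a visited non-parent vertex closes a cycle.
Start from E:
visit E (parent –)
  visit D (parent E)
    visit H (parent D)
      H–D: parent, skip
    D–E: parent, skip
    visit J (parent D)
      J–D: parent, skip
visit A (parent –)
  visit G (parent A)
    G–A: parent, skip
    visit K (parent G)
      K–G: parent, skip
    visit C (parent G)
      C–G: parent, skip
    visit N (parent G)
      N–G: parent, skip
  visit B (parent A)
    B–A: parent, skip
visit F (parent –)
  visit I (parent F)
    I–F: parent, skip
visit L (parent –)
  visit M (parent L)
    M–L: parent, skip
No non-parent visited neighbor found — the graph is a forest.

No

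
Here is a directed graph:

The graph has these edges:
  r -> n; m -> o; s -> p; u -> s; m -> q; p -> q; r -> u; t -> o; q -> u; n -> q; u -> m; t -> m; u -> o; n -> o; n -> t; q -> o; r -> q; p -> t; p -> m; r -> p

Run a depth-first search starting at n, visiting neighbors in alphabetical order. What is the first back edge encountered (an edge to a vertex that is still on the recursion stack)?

DFS from n (visiting neighbors in alphabetical order); mark gray on enter, black on exit:
n gray
  o gray
  o black
  q gray
    q→o: o black — skip
    u gray
      m gray
        m→o: o black — skip
        m→q: q is gray → back edge
First back edge: m → q.

m->q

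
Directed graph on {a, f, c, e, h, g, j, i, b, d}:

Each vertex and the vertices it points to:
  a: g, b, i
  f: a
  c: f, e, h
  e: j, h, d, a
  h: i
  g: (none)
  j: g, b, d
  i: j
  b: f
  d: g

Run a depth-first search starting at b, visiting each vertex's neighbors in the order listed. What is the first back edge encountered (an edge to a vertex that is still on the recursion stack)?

a→b

DFS from b (visiting each vertex's neighbors in the order listed); mark gray on enter, black on exit:
b gray
  f gray
    a gray
      g gray
      g black
      a→b: b is gray → back edge
First back edge: a → b.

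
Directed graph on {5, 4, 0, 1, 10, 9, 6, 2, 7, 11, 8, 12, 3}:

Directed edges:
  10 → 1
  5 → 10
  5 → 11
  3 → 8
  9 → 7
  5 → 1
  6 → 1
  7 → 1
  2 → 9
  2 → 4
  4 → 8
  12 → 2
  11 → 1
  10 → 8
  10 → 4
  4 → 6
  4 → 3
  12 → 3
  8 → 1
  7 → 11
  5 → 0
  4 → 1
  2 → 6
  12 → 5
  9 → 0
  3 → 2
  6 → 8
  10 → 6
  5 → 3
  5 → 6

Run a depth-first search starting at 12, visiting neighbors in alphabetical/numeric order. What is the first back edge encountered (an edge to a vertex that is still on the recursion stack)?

3→2

DFS from 12 (visiting neighbors in alphabetical/numeric order); mark gray on enter, black on exit:
12 gray
  2 gray
    4 gray
      1 gray
      1 black
      3 gray
        3→2: 2 is gray → back edge
First back edge: 3 → 2.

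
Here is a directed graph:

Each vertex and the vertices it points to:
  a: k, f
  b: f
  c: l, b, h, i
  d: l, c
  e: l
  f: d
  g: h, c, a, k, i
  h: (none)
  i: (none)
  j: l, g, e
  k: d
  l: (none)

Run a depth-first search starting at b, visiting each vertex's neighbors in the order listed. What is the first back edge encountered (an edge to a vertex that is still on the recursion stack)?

c→b

DFS from b (visiting each vertex's neighbors in the order listed); mark gray on enter, black on exit:
b gray
  f gray
    d gray
      l gray
      l black
      c gray
        c→l: l black — skip
        c→b: b is gray → back edge
First back edge: c → b.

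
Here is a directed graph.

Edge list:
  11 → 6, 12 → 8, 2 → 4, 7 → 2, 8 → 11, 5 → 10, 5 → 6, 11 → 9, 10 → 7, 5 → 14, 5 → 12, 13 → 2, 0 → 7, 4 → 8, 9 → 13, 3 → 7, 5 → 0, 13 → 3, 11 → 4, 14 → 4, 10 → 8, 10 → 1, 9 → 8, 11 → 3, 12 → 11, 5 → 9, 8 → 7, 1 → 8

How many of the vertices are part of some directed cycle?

8

A vertex is on a directed cycle iff it belongs to a strongly connected component of size ≥ 2 (or has a self-loop).
The vertices on cycles are {2, 3, 4, 7, 8, 9, 11, 13} — 8 in total.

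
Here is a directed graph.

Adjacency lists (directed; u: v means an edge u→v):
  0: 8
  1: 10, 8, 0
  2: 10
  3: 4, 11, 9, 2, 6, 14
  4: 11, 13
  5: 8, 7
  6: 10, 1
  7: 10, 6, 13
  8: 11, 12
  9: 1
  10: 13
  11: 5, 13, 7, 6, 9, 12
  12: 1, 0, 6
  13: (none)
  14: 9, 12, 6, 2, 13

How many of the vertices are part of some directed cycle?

A vertex is on a directed cycle iff it belongs to a strongly connected component of size ≥ 2 (or has a self-loop).
The vertices on cycles are {0, 1, 5, 6, 7, 8, 9, 11, 12} — 9 in total.

9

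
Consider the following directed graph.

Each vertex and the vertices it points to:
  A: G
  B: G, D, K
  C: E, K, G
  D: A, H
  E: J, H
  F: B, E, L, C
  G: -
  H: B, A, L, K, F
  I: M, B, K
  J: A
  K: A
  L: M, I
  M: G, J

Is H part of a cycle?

Yes

H is on a cycle iff H can reach itself via ≥1 edge.
H → B → D → H — yes.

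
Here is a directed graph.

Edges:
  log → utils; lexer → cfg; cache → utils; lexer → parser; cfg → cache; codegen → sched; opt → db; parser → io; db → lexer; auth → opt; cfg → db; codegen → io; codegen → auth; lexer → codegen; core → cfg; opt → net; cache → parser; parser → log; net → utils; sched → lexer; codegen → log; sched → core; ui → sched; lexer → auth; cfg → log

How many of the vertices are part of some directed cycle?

A vertex is on a directed cycle iff it belongs to a strongly connected component of size ≥ 2 (or has a self-loop).
The vertices on cycles are {db, cfg, opt, auth, core, lexer, sched, codegen} — 8 in total.

8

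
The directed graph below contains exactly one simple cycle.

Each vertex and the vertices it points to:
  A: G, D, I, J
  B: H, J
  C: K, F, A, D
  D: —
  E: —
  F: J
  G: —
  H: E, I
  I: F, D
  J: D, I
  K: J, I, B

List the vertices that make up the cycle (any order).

DFS with gray/black marking from F:
F gray
  J gray
    D gray
    D black
    I gray
      I→F: F is gray → back edge
Back edge closes the cycle F → J → I → F; its vertices are {F, I, J}.

F, I, J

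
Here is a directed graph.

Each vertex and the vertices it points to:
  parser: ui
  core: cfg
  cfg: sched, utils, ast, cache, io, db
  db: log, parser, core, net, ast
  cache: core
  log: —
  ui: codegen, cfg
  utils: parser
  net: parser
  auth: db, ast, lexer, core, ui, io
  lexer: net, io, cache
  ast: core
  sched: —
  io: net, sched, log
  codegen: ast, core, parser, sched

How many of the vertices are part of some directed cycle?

11

A vertex is on a directed cycle iff it belongs to a strongly connected component of size ≥ 2 (or has a self-loop).
The vertices on cycles are {db, io, ui, ast, cfg, net, core, cache, utils, parser, codegen} — 11 in total.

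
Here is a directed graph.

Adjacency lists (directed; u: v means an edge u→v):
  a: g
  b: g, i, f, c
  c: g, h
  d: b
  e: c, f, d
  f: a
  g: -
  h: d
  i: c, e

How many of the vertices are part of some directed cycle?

A vertex is on a directed cycle iff it belongs to a strongly connected component of size ≥ 2 (or has a self-loop).
The vertices on cycles are {b, c, d, e, h, i} — 6 in total.

6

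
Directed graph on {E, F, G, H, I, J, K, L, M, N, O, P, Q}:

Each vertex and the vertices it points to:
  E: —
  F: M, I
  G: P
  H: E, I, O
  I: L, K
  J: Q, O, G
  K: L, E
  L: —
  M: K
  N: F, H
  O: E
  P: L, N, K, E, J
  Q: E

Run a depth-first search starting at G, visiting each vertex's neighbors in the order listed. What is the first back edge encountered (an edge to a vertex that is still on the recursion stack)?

J->G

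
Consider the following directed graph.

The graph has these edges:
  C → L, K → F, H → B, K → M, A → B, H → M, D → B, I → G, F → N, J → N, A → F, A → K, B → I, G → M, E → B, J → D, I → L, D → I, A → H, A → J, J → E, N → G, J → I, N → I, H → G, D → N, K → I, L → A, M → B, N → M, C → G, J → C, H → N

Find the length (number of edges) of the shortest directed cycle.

For each vertex v, BFS finds the shortest path from v back to v.
The shortest such closed walk is A → K → I → L → A, length 4.

4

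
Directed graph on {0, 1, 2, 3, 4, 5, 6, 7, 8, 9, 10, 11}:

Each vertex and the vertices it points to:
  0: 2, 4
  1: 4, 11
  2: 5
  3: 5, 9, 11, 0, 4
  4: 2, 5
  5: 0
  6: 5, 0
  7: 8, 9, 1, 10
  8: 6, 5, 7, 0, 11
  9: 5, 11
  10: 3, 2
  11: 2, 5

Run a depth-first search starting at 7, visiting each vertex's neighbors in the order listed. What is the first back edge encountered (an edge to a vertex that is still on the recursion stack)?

2->5

DFS from 7 (visiting each vertex's neighbors in the order listed); mark gray on enter, black on exit:
7 gray
  8 gray
    6 gray
      5 gray
        0 gray
          2 gray
            2→5: 5 is gray → back edge
First back edge: 2 → 5.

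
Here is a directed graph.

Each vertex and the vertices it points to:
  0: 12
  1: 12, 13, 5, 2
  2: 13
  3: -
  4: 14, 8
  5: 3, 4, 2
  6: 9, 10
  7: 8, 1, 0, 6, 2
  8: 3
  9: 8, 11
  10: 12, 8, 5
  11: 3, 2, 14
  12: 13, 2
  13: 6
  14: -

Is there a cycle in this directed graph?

DFS with white/gray/black marking, starting from 9:
9 gray
  8 gray
    3 gray
    3 black
  8 black
  11 gray
    11→3: 3 black — skip
    2 gray
      13 gray
        6 gray
          6→9: 9 is gray → back edge
Back edge found, so a cycle exists: 9 → 11 → 2 → 13 → 6 → 9.

Yes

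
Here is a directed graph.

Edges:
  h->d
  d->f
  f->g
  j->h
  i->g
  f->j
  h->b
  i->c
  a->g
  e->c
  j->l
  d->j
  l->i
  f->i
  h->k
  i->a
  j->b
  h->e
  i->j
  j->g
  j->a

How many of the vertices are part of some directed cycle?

6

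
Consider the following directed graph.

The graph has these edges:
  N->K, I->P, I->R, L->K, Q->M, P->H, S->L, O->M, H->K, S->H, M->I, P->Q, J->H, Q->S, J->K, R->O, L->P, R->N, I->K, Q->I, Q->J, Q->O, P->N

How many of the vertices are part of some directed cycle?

8

A vertex is on a directed cycle iff it belongs to a strongly connected component of size ≥ 2 (or has a self-loop).
The vertices on cycles are {I, L, M, O, P, Q, R, S} — 8 in total.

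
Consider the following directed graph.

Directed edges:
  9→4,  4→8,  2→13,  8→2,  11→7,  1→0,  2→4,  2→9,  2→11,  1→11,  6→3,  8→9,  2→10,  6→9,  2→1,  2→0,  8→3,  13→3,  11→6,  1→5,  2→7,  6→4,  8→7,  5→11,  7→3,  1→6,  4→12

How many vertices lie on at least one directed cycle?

8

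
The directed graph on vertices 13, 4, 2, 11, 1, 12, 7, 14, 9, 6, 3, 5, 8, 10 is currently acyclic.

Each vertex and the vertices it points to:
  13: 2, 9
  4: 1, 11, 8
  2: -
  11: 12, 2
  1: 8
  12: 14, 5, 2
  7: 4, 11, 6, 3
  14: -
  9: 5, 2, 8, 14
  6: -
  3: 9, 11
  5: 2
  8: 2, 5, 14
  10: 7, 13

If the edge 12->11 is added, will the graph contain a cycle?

Adding 12→11 creates a cycle iff 11 can already reach 12.
Path from 11: 11 → 12.
So 11 → … → 12 → 11 is a cycle.

Yes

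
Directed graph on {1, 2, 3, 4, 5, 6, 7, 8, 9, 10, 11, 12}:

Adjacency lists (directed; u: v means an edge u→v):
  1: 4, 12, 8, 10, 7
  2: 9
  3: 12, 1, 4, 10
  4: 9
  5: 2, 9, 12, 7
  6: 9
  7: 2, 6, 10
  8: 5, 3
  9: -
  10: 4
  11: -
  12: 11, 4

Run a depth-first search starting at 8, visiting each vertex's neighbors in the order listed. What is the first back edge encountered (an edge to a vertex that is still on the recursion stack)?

DFS from 8 (visiting each vertex's neighbors in the order listed); mark gray on enter, black on exit:
8 gray
  5 gray
    2 gray
      9 gray
      9 black
    2 black
    5→9: 9 black — skip
    12 gray
      11 gray
      11 black
      4 gray
        4→9: 9 black — skip
      4 black
    12 black
    7 gray
      7→2: 2 black — skip
      6 gray
        6→9: 9 black — skip
      6 black
      10 gray
        10→4: 4 black — skip
      10 black
    7 black
  5 black
  3 gray
    3→12: 12 black — skip
    1 gray
      1→4: 4 black — skip
      1→12: 12 black — skip
      1→8: 8 is gray → back edge
First back edge: 1 → 8.

1->8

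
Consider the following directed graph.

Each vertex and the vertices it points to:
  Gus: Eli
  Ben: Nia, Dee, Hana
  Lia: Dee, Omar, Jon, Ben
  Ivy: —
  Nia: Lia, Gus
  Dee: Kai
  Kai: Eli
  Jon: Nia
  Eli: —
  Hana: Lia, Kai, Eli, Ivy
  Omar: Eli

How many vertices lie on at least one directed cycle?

5

A vertex is on a directed cycle iff it belongs to a strongly connected component of size ≥ 2 (or has a self-loop).
The vertices on cycles are {Ben, Jon, Lia, Nia, Hana} — 5 in total.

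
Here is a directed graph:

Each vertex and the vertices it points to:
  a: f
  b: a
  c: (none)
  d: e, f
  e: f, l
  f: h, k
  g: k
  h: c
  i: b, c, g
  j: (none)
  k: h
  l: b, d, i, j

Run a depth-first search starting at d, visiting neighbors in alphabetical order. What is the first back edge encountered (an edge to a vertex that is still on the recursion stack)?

l→d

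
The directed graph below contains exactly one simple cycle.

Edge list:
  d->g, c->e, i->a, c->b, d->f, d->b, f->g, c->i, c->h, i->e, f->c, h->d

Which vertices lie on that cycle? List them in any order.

DFS with gray/black marking from f:
f gray
  c gray
    h gray
      d gray
        g gray
        g black
        d→f: f is gray → back edge
Back edge closes the cycle f → c → h → d → f; its vertices are {c, d, f, h}.

c, d, f, h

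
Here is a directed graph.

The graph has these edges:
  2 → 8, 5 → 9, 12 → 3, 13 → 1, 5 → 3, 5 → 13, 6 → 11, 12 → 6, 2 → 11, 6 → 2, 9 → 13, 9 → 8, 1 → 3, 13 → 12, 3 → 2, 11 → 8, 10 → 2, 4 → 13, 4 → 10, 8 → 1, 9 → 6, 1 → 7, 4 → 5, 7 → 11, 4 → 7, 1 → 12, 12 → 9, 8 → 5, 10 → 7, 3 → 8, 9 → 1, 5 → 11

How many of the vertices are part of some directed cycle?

A vertex is on a directed cycle iff it belongs to a strongly connected component of size ≥ 2 (or has a self-loop).
The vertices on cycles are {1, 2, 3, 5, 6, 7, 8, 9, 11, 12, 13} — 11 in total.

11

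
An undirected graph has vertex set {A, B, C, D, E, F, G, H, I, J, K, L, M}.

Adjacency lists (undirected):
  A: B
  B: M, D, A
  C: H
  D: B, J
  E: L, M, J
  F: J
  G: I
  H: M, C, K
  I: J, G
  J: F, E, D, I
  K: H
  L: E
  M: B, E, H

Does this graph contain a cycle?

DFS, tracking each vertex's parent; an edge to a visited non-parent vertex closes a cycle.
Start from E:
visit E (parent –)
  visit L (parent E)
    L–E: parent, skip
  visit M (parent E)
    visit B (parent M)
      B–M: parent, skip
      visit D (parent B)
        D–B: parent, skip
        visit J (parent D)
          visit F (parent J)
            F–J: parent, skip
          J–E: E visited and ≠ parent → cycle
Cycle: E – M – B – D – J – E.

Yes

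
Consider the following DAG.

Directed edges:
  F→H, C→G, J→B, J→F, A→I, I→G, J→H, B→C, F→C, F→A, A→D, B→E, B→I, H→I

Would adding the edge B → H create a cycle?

Adding B→H creates a cycle iff H can already reach B.
Explore from H: no path reaches B. The graph stays acyclic.

No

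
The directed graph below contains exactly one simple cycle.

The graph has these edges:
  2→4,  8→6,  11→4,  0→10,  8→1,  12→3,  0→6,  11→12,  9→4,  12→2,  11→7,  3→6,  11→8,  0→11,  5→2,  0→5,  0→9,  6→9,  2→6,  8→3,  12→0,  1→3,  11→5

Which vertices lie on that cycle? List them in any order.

DFS with gray/black marking from 0:
0 gray
  9 gray
    4 gray
    4 black
  9 black
  6 gray
    6→9: 9 black — skip
  6 black
  11 gray
    7 gray
    7 black
    8 gray
      1 gray
        3 gray
          3→6: 6 black — skip
        3 black
      1 black
      8→3: 3 black — skip
      8→6: 6 black — skip
    8 black
    11→4: 4 black — skip
    12 gray
      12→0: 0 is gray → back edge
Back edge closes the cycle 0 → 11 → 12 → 0; its vertices are {0, 11, 12}.

0, 11, 12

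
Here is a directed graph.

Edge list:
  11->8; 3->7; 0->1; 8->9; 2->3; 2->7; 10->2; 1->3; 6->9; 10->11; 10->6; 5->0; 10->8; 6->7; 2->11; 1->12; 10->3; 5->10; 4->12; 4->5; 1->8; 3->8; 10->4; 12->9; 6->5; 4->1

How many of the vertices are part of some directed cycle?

4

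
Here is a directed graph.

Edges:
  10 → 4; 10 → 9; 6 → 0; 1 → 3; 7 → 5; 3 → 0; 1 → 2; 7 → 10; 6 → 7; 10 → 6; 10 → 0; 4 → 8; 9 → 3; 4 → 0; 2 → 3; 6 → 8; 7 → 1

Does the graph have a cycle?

DFS with white/gray/black marking, starting from 3:
3 gray
  0 gray
  0 black
3 black
1 gray
  2 gray
    2→3: 3 black — skip
  2 black
  1→3: 3 black — skip
1 black
4 gray
  4→0: 0 black — skip
  8 gray
  8 black
4 black
5 gray
5 black
6 gray
  7 gray
    7→5: 5 black — skip
    10 gray
      10→6: 6 is gray → back edge
Back edge found, so a cycle exists: 6 → 7 → 10 → 6.

Yes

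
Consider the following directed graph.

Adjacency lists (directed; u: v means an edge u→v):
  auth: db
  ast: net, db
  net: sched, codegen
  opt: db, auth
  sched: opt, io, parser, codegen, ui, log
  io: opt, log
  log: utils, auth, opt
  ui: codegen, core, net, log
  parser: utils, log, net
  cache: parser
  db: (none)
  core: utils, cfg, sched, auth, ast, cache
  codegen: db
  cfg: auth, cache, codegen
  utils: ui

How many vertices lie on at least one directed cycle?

A vertex is on a directed cycle iff it belongs to a strongly connected component of size ≥ 2 (or has a self-loop).
The vertices on cycles are {io, ui, ast, cfg, log, net, core, cache, sched, utils, parser} — 11 in total.

11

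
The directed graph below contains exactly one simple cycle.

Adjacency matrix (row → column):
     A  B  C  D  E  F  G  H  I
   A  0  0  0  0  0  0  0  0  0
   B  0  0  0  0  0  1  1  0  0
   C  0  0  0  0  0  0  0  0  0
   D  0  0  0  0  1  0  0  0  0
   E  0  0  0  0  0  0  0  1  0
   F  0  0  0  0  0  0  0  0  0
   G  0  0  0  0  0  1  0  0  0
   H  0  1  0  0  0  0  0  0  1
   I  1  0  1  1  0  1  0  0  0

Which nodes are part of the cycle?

DFS with gray/black marking from E:
E gray
  H gray
    I gray
      D gray
        D→E: E is gray → back edge
Back edge closes the cycle E → H → I → D → E; its vertices are {D, E, H, I}.

D, E, H, I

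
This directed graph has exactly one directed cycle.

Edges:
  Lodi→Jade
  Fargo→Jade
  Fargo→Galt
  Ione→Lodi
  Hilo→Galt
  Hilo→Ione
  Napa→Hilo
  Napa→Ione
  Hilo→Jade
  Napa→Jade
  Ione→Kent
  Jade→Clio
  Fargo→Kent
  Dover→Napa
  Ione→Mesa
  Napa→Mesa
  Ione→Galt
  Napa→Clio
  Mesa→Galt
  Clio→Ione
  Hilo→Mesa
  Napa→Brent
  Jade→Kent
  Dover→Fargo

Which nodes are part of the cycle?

Clio, Ione, Jade, Lodi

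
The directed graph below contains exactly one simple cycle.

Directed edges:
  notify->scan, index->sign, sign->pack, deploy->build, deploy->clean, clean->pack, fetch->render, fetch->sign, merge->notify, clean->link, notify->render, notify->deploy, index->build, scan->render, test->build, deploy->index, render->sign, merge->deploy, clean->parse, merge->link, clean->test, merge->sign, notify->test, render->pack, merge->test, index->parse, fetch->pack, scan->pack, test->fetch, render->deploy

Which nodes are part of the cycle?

test, clean, fetch, deploy, render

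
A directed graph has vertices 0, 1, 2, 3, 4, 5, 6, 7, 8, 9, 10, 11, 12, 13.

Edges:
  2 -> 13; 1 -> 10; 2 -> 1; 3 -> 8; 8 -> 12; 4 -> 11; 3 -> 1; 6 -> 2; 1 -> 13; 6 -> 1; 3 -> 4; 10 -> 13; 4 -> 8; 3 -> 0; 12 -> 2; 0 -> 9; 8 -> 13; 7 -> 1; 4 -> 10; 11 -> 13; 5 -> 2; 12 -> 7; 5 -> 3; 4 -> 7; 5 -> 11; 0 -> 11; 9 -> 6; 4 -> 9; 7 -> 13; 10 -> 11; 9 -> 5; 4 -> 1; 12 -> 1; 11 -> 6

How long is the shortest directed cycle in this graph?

4

For each vertex v, BFS finds the shortest path from v back to v.
The shortest such closed walk is 3 → 4 → 9 → 5 → 3, length 4.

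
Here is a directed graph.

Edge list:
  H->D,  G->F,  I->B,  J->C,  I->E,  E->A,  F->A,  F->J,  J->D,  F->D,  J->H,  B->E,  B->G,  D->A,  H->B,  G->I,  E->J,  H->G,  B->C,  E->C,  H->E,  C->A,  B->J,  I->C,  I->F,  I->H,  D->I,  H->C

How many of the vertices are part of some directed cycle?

8

A vertex is on a directed cycle iff it belongs to a strongly connected component of size ≥ 2 (or has a self-loop).
The vertices on cycles are {B, D, E, F, G, H, I, J} — 8 in total.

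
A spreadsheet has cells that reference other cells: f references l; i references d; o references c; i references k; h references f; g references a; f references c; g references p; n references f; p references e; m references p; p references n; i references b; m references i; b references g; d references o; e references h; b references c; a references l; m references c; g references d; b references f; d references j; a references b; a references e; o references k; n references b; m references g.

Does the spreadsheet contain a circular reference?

Yes

DFS with white/gray/black marking, starting from c:
c gray
c black
h gray
  f gray
    l gray
    l black
    f→c: c black — skip
  f black
h black
a gray
  a→l: l black — skip
  e gray
    e→h: h black — skip
  e black
  b gray
    g gray
      p gray
        p→e: e black — skip
        n gray
          n→f: f black — skip
          n→b: b is gray → back edge
Back edge found, so a cycle exists: b → g → p → n → b.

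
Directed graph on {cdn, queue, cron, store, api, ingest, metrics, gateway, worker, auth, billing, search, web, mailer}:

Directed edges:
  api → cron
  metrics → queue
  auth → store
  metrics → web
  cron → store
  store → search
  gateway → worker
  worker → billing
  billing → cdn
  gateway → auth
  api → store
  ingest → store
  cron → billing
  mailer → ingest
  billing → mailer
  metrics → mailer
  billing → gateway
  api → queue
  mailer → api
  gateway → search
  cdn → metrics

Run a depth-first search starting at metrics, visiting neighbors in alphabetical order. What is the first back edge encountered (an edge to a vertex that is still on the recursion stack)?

cdn→metrics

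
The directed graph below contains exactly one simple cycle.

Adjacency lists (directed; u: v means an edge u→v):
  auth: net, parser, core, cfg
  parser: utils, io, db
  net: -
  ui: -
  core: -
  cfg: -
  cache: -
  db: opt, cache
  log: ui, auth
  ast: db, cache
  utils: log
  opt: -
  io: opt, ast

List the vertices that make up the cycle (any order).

log, auth, utils, parser

DFS with gray/black marking from log:
log gray
  ui gray
  ui black
  auth gray
    net gray
    net black
    parser gray
      utils gray
        utils→log: log is gray → back edge
Back edge closes the cycle log → auth → parser → utils → log; its vertices are {log, auth, utils, parser}.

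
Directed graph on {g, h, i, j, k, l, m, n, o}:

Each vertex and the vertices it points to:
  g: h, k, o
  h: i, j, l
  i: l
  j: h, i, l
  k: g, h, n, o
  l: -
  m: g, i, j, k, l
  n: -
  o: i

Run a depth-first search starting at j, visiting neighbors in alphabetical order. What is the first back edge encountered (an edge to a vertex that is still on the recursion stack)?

h→j

DFS from j (visiting neighbors in alphabetical order); mark gray on enter, black on exit:
j gray
  h gray
    i gray
      l gray
      l black
    i black
    h→j: j is gray → back edge
First back edge: h → j.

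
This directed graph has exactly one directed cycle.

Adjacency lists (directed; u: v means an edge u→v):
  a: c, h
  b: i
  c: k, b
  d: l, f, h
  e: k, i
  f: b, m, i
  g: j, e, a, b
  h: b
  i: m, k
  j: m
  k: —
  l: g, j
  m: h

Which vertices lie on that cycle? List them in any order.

b, h, i, m

DFS with gray/black marking from h:
h gray
  b gray
    i gray
      m gray
        m→h: h is gray → back edge
Back edge closes the cycle h → b → i → m → h; its vertices are {b, h, i, m}.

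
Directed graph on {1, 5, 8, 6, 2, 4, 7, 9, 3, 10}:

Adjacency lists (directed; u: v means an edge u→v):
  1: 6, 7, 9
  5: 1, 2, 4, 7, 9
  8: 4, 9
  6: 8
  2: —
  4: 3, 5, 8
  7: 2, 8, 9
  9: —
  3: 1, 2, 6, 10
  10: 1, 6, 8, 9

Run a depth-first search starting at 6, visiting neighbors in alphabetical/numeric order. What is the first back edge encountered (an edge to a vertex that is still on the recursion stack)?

DFS from 6 (visiting neighbors in alphabetical/numeric order); mark gray on enter, black on exit:
6 gray
  8 gray
    4 gray
      3 gray
        1 gray
          1→6: 6 is gray → back edge
First back edge: 1 → 6.

1→6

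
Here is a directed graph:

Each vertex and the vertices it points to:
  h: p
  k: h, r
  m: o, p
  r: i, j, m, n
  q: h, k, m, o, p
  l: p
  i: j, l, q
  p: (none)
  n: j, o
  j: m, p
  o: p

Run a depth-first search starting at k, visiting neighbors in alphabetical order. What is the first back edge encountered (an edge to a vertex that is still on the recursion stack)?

q→k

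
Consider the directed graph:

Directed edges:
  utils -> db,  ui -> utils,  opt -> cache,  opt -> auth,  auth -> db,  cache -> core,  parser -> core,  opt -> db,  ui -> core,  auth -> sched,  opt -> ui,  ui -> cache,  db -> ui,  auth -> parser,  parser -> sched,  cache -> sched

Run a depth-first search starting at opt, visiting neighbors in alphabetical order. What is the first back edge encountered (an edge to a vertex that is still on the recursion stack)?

DFS from opt (visiting neighbors in alphabetical order); mark gray on enter, black on exit:
opt gray
  auth gray
    db gray
      ui gray
        cache gray
          core gray
          core black
          sched gray
          sched black
        cache black
        ui→core: core black — skip
        utils gray
          utils→db: db is gray → back edge
First back edge: utils → db.

utils→db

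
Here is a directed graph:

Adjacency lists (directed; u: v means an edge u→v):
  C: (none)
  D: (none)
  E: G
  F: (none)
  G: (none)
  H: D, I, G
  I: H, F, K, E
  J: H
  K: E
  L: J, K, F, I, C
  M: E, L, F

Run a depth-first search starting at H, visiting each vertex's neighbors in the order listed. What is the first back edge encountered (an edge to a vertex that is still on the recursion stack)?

I->H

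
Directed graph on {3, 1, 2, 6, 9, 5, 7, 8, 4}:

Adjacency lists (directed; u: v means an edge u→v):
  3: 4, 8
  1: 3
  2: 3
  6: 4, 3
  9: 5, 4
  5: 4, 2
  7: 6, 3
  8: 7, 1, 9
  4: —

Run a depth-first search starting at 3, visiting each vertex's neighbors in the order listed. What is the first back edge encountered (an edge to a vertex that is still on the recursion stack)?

DFS from 3 (visiting each vertex's neighbors in the order listed); mark gray on enter, black on exit:
3 gray
  4 gray
  4 black
  8 gray
    7 gray
      6 gray
        6→4: 4 black — skip
        6→3: 3 is gray → back edge
First back edge: 6 → 3.

6→3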